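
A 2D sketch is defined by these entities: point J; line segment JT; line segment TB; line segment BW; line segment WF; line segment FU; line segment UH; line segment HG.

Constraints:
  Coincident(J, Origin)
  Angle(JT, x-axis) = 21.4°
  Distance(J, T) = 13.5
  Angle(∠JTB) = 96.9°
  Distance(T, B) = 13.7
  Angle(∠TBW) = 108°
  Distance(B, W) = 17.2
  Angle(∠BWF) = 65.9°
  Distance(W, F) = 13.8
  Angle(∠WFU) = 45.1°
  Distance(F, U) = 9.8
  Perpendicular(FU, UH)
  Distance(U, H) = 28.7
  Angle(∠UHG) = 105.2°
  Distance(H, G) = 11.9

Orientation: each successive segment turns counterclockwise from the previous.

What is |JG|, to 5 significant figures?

37.431

J is at the origin; JT runs at 21.4° with length 13.5, so T = (12.569, 4.9258). ∠JTB = 96.9° gives TB at 104.50° from the x-axis; with |TB| = 13.7, B = (9.1390, 18.189). ∠TBW = 108.0° gives BW at 176.50° from the x-axis; with |BW| = 17.2, W = (-8.0289, 19.239). ∠BWF = 65.9° gives WF at -69.400° from the x-axis; with |WF| = 13.8, F = (-3.1735, 6.3219). ∠WFU = 45.1° gives FU at 65.500° from the x-axis; with |FU| = 9.8, U = (0.89054, 15.239). FU is perpendicular to UH, so UH runs at 155.50°; with |UH| = 28.7, H = (-25.225, 27.141). ∠UHG = 105.2° gives HG at -129.70° from the x-axis; with |HG| = 11.9, G = (-32.827, 17.985). Then |JG| = |G − J| = 37.431.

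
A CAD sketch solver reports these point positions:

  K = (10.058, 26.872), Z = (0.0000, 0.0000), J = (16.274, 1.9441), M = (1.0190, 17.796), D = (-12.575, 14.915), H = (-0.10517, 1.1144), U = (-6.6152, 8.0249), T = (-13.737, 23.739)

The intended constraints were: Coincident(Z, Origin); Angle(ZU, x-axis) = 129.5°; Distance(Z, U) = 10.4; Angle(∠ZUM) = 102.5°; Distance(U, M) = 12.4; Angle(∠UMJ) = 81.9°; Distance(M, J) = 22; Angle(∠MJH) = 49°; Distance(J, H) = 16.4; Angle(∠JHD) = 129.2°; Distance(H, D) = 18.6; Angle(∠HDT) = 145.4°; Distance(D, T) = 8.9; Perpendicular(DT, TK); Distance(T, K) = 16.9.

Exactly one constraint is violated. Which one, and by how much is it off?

Distance(T, K) = 16.9 — off by 7.10.

Z = (0.00, 0.00) ✓; ZU at 129.5° ✓; |ZU| = 10.40 ✓; ∠ZUM = 102.5° ✓; |UM| = 12.40 ✓; ∠UMJ = 81.90° ✓; |MJ| = 22.00 ✓; ∠MJH = 49.00° ✓; |JH| = 16.40 ✓; ∠JHD = 129.2° ✓; |HD| = 18.60 ✓; ∠HDT = 145.4° ✓; |DT| = 8.900 ✓; ∠(DT, TK) = 90.00° ✓; |TK| = 24.00 ✗.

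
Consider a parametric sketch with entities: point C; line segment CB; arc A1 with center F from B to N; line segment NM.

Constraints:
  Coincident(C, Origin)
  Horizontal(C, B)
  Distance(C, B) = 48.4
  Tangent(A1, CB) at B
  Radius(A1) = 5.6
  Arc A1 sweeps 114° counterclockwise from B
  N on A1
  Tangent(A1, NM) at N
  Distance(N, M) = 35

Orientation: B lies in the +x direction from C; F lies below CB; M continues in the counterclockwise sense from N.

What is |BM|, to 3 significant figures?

40.9

C is at the origin; CB is horizontal with |CB| = 48.4 and B on the +x side, so B = (48.4, 0.00). A1 meets CB tangentially, so FB is at right angles to CB, so F = B + (0, -5.6) = (48.4, -5.60). On A1, B sits at bearing 90° from F; a 114° counterclockwise sweep puts N at bearing 204°, so N = F + 5.6·(cos 204°, sin 204°) = (43.3, -7.88). A1 meets NM tangentially, so FN is at right angles to NM, so NM runs along (−sin 204°, cos 204°); with |NM| = 35.0, M = (57.5, -39.9). Then |BM| = |M − B| = 40.9.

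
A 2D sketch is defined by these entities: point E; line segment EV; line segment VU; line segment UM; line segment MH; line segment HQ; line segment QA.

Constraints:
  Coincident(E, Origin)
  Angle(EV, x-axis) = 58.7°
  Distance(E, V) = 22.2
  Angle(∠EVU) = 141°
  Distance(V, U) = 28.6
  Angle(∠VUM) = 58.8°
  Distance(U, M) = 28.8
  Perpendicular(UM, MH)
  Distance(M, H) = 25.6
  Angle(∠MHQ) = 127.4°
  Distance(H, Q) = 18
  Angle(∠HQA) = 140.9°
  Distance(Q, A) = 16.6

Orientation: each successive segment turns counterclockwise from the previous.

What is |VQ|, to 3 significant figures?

12.1

The perpendicularity gives MH at right angles to UM, so MH runs at -51.1°; with |MH| = 25.6, H = (1.36, 9.30). ∠MHQ = 127.4° gives HQ at 1.50° from the x-axis; with |HQ| = 18.0, Q = (19.4, 9.77). Then |VQ| = |Q − V| = 12.1.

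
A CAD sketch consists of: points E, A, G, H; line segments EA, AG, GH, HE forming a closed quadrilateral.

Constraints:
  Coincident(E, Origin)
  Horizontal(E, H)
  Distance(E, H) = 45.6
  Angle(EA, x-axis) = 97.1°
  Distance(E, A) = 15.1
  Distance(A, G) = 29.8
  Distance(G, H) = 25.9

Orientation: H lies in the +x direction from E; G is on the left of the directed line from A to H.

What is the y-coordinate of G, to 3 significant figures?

18.7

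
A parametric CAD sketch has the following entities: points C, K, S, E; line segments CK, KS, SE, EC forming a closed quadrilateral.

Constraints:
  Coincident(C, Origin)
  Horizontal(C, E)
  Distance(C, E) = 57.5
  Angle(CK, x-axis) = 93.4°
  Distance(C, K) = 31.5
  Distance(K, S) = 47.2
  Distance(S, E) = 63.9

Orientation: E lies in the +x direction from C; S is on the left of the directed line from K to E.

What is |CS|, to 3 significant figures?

69.9

C is at the origin; CE is horizontal with |CE| = 57.5 and E in +x, so E = (57.5, 0). CK runs at 93.4° with |CK| = 31.5, so K = (-1.87, 31.4). S is determined by |KS| = 47.2 and |SE| = 63.9 together: it lies at the intersection of circle(K, 47.2) and circle(E, 63.9). With |KE| = 67.2, the foot of the radical line on KE is 19.8 from K and the perpendicular offset is √(47.2² − 19.8²) = 42.9. Taking the left-of-KE solution: S = (35.7, 60.1).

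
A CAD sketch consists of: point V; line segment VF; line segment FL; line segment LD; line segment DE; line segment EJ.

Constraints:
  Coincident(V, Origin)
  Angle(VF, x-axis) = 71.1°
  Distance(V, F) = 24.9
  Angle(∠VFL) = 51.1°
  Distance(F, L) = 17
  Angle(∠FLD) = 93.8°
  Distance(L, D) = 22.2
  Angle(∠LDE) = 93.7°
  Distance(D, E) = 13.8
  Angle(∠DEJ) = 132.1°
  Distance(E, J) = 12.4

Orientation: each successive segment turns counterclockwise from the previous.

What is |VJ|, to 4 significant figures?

20.58

∠LDE = 93.7° gives DE at 12.50° from the x-axis; with |DE| = 13.8, E = (11.76, -0.5885). ∠DEJ = 132.1° gives EJ at 60.40° from the x-axis; with |EJ| = 12.4, J = (17.88, 10.19). Then |VJ| = |J − V| = 20.58.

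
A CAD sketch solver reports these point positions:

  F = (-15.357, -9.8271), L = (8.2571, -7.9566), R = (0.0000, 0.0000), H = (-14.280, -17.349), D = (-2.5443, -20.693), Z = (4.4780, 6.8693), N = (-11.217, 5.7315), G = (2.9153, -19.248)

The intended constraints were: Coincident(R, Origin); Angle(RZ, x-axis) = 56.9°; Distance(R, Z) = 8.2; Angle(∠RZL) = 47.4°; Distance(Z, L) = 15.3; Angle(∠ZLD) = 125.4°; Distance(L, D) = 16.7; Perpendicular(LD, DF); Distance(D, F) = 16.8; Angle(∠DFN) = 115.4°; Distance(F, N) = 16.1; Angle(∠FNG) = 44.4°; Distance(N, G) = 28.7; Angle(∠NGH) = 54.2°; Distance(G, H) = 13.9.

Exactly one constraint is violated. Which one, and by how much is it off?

Distance(G, H) = 13.9 — off by 3.40.

R = (0.00, 0.00) ✓; RZ at 56.90° ✓; |RZ| = 8.200 ✓; ∠RZL = 47.40° ✓; |ZL| = 15.30 ✓; ∠ZLD = 125.4° ✓; |LD| = 16.70 ✓; ∠(LD, DF) = 90.00° ✓; |DF| = 16.80 ✓; ∠DFN = 115.4° ✓; |FN| = 16.10 ✓; ∠FNG = 44.40° ✓; |NG| = 28.70 ✓; ∠NGH = 54.20° ✓; |GH| = 17.30 ✗.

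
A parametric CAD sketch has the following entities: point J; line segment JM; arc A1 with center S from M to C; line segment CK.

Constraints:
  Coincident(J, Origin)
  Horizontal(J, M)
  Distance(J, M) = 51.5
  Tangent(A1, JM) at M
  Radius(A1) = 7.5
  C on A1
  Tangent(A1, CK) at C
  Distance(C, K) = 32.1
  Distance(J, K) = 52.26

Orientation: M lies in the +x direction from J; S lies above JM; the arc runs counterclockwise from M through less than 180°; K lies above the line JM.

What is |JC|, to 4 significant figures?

58.59

Checks: J = (0.00, 0.00) ✓; |SC| = 7.500 ✓; ∠(SC, CK) = 90.00° ✓; |CK| = 32.10 ✓; |JK| = 52.26 ✓.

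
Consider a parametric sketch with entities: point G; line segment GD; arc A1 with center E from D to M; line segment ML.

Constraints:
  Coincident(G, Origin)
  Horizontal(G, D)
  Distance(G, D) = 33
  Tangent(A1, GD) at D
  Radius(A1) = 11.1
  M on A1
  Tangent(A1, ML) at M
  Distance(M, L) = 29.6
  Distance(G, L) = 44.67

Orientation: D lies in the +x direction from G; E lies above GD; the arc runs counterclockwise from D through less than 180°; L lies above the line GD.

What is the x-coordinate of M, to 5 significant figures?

40.879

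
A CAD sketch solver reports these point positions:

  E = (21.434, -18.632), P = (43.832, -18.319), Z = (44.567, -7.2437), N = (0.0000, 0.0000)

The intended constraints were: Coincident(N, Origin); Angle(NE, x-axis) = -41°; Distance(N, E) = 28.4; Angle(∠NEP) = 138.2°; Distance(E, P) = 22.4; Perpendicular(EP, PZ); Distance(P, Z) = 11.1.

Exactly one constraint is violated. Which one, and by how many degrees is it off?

Perpendicular(EP, PZ) — off by 4.60°.

N = (0.00, 0.00) ✓; NE at -41.00° ✓; |NE| = 28.40 ✓; ∠NEP = 138.2° ✓; |EP| = 22.40 ✓; ∠(EP, PZ) = 85.40° ✗; |PZ| = 11.10 ✓.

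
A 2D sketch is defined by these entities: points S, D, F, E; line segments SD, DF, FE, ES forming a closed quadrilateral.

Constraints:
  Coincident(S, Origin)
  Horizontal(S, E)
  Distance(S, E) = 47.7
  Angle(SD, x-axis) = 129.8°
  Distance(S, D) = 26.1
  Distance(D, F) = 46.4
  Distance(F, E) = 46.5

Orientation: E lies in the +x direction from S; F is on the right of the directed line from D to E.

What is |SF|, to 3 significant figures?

21.3

S is at the origin; SE is horizontal with |SE| = 47.7 and E in +x, so E = (47.7, 0). SD runs at 129.8° with |SD| = 26.1, so D = (-16.7, 20.1). F is determined by |DF| = 46.4 and |FE| = 46.5 together: it lies at the intersection of circle(D, 46.4) and circle(E, 46.5). With |DE| = 67.5, the foot of the radical line on DE is 33.7 from D and the perpendicular offset is √(46.4² − 33.7²) = 31.9. Taking the right-of-DE solution: F = (5.94, -20.4).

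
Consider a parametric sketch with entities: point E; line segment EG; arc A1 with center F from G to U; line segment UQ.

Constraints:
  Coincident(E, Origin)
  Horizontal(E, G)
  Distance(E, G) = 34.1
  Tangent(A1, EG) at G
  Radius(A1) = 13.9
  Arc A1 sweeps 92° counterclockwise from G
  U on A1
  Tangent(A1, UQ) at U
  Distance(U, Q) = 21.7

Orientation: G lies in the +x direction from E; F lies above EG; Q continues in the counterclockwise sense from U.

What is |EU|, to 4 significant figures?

50.10

E is at the origin; EG is horizontal with |EG| = 34.1 and G on the +x side, so G = (34.10, 0.000). Since A1 is tangent to EG there, FG ⟂ EG, so F = G + (0, 13.9) = (34.10, 13.90). On A1, G sits at bearing -90° from F; a 92° counterclockwise sweep puts U at bearing 2°, so U = F + 13.9·(cos 2°, sin 2°) = (47.99, 14.39). Then |EU| = |U − E| = 50.10.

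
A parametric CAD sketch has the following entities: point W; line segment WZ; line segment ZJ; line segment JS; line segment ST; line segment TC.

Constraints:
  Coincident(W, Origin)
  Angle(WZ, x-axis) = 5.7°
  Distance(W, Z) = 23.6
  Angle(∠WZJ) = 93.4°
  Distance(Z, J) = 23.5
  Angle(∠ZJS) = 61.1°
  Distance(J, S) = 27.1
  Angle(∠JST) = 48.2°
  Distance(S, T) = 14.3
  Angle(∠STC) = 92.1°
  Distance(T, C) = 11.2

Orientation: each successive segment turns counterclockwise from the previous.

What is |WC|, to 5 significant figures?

24.693

W is at the origin; WZ runs at 5.7° with length 23.6, so Z = (23.483, 2.3439). ∠WZJ = 93.4° gives ZJ at 92.300° from the x-axis; with |ZJ| = 23.5, J = (22.540, 25.825). ∠ZJS = 61.1° gives JS at -148.80° from the x-axis; with |JS| = 27.1, S = (-0.64016, 11.786). ∠JST = 48.2° gives ST at -17.000° from the x-axis; with |ST| = 14.3, T = (13.035, 7.6056). ∠STC = 92.1° gives TC at 70.900° from the x-axis; with |TC| = 11.2, C = (16.700, 18.189). Then |WC| = |C − W| = 24.693.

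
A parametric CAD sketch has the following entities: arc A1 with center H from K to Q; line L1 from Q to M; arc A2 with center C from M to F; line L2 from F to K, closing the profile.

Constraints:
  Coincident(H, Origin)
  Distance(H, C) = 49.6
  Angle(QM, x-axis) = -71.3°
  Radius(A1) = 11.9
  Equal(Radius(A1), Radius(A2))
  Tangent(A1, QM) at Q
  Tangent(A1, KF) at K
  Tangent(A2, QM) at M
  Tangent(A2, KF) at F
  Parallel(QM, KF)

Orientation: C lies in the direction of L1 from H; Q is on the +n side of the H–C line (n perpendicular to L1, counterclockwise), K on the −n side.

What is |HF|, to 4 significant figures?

51.01

The slot axis is L1's direction at -71.3°, so u = (cos -71.3°, sin -71.3°) = (0.3206, -0.9472) and n = (−sin -71.3°, cos -71.3°) = (0.9472, 0.3206). H is at the origin and C lies 49.6 along u from H, so C = 49.6·u = (15.90, -46.98). Tangency of A1 to both parallel lines with radius 11.9 puts Q and K at H ± 11.9·n: Q = (11.27, 3.815), K = (-11.27, -3.815). Equal radii place M and F the same way about C: M = C + 11.9·n = (27.17, -43.17), F = C − 11.9·n = (4.631, -50.80). Then |HF| = |F − H| = 51.01.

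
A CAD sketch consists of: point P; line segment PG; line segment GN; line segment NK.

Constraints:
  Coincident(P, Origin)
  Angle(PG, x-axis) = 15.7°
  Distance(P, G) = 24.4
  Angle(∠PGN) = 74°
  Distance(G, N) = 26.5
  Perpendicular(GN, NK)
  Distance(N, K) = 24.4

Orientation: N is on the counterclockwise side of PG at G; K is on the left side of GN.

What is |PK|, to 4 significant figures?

19.80

P is at the origin; PG runs at 15.7° with length 24.4, so G = 24.4·(cos 15.7°, sin 15.7°) = (23.49, 6.603). ∠PGN = 74.0°, so GN runs at 15.7° + (180° − 74.0°) = 121.7° from the x-axis; with |GN| = 26.5, N = G + 26.5·(cos 121.7°, sin 121.7°) = (9.565, 29.15). GN is perpendicular to NK; with |NK| = 24.4 on the left of GN, K = N + 24.4·(-0.8508, -0.5255) = (-11.20, 16.33). Then |PK| = |K − P| = 19.80.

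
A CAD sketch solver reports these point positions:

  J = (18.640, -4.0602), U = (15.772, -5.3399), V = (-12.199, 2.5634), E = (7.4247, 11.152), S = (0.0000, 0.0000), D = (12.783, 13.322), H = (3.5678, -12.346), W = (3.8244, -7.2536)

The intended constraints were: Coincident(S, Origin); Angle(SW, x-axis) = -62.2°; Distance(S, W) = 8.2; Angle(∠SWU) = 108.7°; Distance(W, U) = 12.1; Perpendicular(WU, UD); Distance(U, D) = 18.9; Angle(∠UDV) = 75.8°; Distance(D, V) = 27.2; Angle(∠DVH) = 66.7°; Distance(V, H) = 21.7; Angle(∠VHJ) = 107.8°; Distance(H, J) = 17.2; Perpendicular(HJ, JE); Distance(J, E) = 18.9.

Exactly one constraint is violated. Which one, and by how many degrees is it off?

Perpendicular(HJ, JE) — off by 7.60°.

S = (0.00, 0.00) ✓; SW at -62.20° ✓; |SW| = 8.200 ✓; ∠SWU = 108.7° ✓; |WU| = 12.10 ✓; ∠(WU, UD) = 90.00° ✓; |UD| = 18.90 ✓; ∠UDV = 75.80° ✓; |DV| = 27.20 ✓; ∠DVH = 66.70° ✓; |VH| = 21.70 ✓; ∠VHJ = 107.8° ✓; |HJ| = 17.20 ✓; ∠(HJ, JE) = 97.60° ✗; |JE| = 18.90 ✓.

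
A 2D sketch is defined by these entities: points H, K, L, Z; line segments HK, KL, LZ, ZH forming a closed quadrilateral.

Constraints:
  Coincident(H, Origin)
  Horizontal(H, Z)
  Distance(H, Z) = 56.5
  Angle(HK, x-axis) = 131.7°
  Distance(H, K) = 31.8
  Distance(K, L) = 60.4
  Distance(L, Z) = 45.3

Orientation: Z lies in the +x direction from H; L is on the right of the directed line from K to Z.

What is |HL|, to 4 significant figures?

28.64

Checks: |KL| = 60.40 ✓; |LZ| = 45.30 ✓.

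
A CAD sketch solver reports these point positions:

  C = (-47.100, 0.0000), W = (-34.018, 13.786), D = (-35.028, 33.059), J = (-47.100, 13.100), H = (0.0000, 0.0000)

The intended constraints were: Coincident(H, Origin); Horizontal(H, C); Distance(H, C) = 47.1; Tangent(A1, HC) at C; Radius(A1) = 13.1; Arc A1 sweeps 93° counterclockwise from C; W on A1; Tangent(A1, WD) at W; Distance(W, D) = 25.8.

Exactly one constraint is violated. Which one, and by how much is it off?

Distance(W, D) = 25.8 — off by 6.50.

H = (0.00, 0.00) ✓; H.y = 0.00, C.y = 0.00 ✓; |HC| = 47.10 ✓; ∠(JC, CH) = 90.00° ✓; |JC| = 13.10 ✓; bearing(J→W) − bearing(J→C) = 93.00° ✓; |JW| = 13.10 ✓; ∠(JW, WD) = 90.00° ✓; |WD| = 19.30 ✗.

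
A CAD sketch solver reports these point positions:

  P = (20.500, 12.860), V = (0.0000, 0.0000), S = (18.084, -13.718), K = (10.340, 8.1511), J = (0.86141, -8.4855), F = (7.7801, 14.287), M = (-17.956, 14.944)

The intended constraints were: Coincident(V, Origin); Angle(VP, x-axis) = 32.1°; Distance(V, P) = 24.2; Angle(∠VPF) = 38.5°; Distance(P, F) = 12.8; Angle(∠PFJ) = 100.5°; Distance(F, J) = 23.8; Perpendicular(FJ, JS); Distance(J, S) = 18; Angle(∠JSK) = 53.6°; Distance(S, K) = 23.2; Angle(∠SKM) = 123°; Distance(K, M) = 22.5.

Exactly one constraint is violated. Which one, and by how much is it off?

Distance(K, M) = 22.5 — off by 6.60.

V = (0.00, 0.00) ✓; VP at 32.10° ✓; |VP| = 24.20 ✓; ∠VPF = 38.50° ✓; |PF| = 12.80 ✓; ∠PFJ = 100.5° ✓; |FJ| = 23.80 ✓; ∠(FJ, JS) = 90.00° ✓; |JS| = 18.00 ✓; ∠JSK = 53.60° ✓; |SK| = 23.20 ✓; ∠SKM = 123.0° ✓; |KM| = 29.10 ✗.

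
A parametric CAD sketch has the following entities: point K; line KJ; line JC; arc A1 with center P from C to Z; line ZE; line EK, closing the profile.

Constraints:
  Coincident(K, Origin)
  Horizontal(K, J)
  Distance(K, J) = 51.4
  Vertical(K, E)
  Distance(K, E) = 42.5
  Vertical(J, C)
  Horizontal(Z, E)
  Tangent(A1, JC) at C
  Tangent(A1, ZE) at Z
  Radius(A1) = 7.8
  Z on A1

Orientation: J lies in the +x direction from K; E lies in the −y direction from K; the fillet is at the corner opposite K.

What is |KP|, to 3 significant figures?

55.7

K is at the origin; KJ is horizontal with |KJ| = 51.4 and J on the +x side, so J = (51.4, 0.00). K and E share the same x with |KE| = 42.5 and E on the −y side, so E = (0.00, -42.5). The virtual corner opposite K is at (51.4, -42.5). Since A1 is tangent to JC there, PC ⟂ JC and tangency of A1 to ZE means the radius PZ is perpendicular to ZE, with radius 7.8, so the center P sits 7.8 in from both sides at P = (43.6, -34.7). Then |KP| = |P − K| = 55.7.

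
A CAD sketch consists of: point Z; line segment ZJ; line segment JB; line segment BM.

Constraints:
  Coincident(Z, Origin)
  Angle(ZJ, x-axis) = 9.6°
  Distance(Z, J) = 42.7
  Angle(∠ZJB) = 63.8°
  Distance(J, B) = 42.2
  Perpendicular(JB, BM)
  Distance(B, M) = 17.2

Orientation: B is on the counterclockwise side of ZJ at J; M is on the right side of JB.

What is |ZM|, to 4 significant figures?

60.22

∠ZJB = 63.8°, so JB runs at 9.6° + (180° − 63.8°) = 125.8° from the x-axis; with |JB| = 42.2, B = J + 42.2·(cos 125.8°, sin 125.8°) = (17.42, 41.35). The perpendicularity gives BM at right angles to JB; with |BM| = 17.2 on the right of JB, M = B + 17.2·(0.8111, 0.5850) = (31.37, 51.41). Then |ZM| = |M − Z| = 60.22.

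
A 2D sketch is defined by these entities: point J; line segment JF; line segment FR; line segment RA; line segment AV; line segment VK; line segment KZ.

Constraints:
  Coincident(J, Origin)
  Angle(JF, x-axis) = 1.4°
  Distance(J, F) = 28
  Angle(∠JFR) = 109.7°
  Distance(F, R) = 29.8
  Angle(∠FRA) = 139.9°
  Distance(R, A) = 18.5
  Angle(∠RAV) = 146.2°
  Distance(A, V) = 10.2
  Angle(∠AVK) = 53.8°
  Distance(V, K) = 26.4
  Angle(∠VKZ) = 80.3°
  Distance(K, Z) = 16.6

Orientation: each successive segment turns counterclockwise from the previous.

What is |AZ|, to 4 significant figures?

19.37

J is at the origin; JF runs at 1.4° with length 28.0, so F = (27.99, 0.6841). ∠JFR = 109.7° gives FR at 71.70° from the x-axis; with |FR| = 29.8, R = (37.35, 28.98). ∠FRA = 139.9° gives RA at 111.8° from the x-axis; with |RA| = 18.5, A = (30.48, 46.15). ∠RAV = 146.2° gives AV at 145.6° from the x-axis; with |AV| = 10.2, V = (22.06, 51.92). ∠AVK = 53.8° gives VK at -88.20° from the x-axis; with |VK| = 26.4, K = (22.89, 25.53). ∠VKZ = 80.3° gives KZ at 11.50° from the x-axis; with |KZ| = 16.6, Z = (39.16, 28.84). Then |AZ| = |Z − A| = 19.37.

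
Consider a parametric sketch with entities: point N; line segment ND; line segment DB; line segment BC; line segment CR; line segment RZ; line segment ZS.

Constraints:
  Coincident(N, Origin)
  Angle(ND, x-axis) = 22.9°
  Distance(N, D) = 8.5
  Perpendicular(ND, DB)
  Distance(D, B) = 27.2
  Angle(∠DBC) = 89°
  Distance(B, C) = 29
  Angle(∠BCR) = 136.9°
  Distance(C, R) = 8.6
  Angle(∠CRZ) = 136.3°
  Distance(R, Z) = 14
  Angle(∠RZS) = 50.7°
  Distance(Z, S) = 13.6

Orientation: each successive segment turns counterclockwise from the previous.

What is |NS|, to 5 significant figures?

22.145

∠CRZ = 136.3° gives RZ at -69.300° from the x-axis; with |RZ| = 14.0, Z = (-27.679, -4.3979). ∠RZS = 50.7° gives ZS at 60.000° from the x-axis; with |ZS| = 13.6, S = (-20.879, 7.3801). Then |NS| = |S − N| = 22.145.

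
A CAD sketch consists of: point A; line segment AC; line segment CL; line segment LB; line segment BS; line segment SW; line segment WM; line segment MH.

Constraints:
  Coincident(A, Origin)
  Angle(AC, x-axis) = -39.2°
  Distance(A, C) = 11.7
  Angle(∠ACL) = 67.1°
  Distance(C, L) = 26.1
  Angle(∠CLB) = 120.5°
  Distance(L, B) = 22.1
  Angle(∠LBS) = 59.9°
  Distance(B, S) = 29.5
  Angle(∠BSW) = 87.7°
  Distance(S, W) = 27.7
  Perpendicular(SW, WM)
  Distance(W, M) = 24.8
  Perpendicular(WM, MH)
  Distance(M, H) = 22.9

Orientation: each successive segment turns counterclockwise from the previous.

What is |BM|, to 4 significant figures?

26.93

A is at the origin; AC runs at -39.2° with length 11.7, so C = (9.067, -7.395). ∠ACL = 67.1° gives CL at 73.70° from the x-axis; with |CL| = 26.1, L = (16.39, 17.66). ∠CLB = 120.5° gives LB at 133.2° from the x-axis; with |LB| = 22.1, B = (1.264, 33.77). ∠LBS = 59.9° gives BS at -106.7° from the x-axis; with |BS| = 29.5, S = (-7.213, 5.511). ∠BSW = 87.7° gives SW at -14.40° from the x-axis; with |SW| = 27.7, W = (19.62, -1.378). SW ⟂ WM, so WM runs at 75.60°; with |WM| = 24.8, M = (25.78, 22.64). Then |BM| = |M − B| = 26.93.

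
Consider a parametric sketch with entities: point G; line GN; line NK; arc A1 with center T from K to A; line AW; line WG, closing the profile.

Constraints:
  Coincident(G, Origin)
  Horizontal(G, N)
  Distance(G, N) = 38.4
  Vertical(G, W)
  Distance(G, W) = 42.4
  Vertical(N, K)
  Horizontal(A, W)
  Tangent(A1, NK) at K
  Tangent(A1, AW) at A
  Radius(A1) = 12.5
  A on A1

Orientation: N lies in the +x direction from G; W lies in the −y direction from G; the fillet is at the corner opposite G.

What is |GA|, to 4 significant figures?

49.68

The virtual corner opposite G is at (38.40, -42.40). Tangency of A1 to NK means the radius TK is perpendicular to NK and the tangent condition forces TA to be normal to AW, with radius 12.5, so the center T sits 12.5 in from both sides at T = (25.90, -29.90). That places the tangent points at K = (38.40, -29.90) on NK and A = (25.90, -42.40) on AW. Then |GA| = |A − G| = 49.68.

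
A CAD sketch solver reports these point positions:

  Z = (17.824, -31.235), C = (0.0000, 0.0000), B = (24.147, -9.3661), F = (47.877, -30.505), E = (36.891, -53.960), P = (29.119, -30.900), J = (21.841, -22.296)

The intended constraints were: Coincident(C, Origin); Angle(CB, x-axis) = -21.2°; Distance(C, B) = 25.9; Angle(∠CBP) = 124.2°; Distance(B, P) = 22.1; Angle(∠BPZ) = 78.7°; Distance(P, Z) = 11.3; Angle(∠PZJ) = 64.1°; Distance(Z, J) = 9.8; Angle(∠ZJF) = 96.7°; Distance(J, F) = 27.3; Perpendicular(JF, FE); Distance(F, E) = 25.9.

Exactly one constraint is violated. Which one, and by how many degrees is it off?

Perpendicular(JF, FE) — off by 7.60°.

C = (0.00, 0.00) ✓; CB at -21.20° ✓; |CB| = 25.90 ✓; ∠CBP = 124.2° ✓; |BP| = 22.10 ✓; ∠BPZ = 78.70° ✓; |PZ| = 11.30 ✓; ∠PZJ = 64.10° ✓; |ZJ| = 9.800 ✓; ∠ZJF = 96.70° ✓; |JF| = 27.30 ✓; ∠(JF, FE) = 97.60° ✗; |FE| = 25.90 ✓.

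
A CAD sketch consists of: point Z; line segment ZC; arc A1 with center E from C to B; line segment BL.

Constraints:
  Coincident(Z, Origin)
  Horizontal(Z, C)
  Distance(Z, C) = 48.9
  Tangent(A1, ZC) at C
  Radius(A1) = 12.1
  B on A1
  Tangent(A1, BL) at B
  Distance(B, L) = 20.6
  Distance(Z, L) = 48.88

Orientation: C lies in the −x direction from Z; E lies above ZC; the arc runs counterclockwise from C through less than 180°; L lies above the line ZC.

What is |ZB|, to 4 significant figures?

38.68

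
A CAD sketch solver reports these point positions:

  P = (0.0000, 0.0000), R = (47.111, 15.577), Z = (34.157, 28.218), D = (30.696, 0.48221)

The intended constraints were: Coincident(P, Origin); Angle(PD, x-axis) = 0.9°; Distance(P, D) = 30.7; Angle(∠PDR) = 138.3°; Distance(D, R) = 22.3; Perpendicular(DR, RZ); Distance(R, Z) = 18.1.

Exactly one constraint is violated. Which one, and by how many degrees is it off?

Perpendicular(DR, RZ) — off by 3.10°.

P = (0.00, 0.00) ✓; PD at 0.9000° ✓; |PD| = 30.70 ✓; ∠PDR = 138.3° ✓; |DR| = 22.30 ✓; ∠(DR, RZ) = 93.10° ✗; |RZ| = 18.10 ✓.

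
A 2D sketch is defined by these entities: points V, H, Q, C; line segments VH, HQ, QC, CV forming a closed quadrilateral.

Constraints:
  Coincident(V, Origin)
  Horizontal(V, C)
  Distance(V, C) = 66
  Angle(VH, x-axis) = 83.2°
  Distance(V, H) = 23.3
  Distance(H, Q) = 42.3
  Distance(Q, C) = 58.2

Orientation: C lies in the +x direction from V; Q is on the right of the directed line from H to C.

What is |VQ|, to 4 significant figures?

21.32

Checks: |HQ| = 42.30 ✓; |QC| = 58.20 ✓.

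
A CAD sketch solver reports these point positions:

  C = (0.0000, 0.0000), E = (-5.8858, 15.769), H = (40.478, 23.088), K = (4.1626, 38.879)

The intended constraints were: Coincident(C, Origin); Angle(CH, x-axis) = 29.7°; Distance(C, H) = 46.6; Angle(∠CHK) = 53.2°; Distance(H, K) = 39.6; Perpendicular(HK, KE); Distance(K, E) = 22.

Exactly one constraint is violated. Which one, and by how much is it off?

Distance(K, E) = 22 — off by 3.20.

C = (0.00, 0.00) ✓; CH at 29.70° ✓; |CH| = 46.60 ✓; ∠CHK = 53.20° ✓; |HK| = 39.60 ✓; ∠(HK, KE) = 90.00° ✓; |KE| = 25.20 ✗.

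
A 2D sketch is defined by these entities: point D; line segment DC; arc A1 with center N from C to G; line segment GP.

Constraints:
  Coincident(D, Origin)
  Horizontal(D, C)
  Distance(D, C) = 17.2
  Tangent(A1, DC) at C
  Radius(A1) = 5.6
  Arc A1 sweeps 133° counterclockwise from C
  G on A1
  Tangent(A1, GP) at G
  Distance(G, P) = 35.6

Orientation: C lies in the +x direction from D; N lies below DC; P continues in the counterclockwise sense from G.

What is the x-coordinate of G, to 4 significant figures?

13.10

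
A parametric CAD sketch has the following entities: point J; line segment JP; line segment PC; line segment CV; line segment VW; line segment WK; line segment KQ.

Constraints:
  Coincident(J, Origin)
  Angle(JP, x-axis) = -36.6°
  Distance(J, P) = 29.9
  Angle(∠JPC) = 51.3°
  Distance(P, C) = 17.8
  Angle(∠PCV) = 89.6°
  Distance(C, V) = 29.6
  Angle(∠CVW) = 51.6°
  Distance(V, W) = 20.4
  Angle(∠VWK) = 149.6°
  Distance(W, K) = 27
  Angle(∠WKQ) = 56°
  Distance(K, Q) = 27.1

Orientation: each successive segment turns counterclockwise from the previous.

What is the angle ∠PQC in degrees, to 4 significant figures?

65.93°

J is at the origin; JP runs at -36.6° with length 29.9, so P = (24.00, -17.83). ∠JPC = 51.3° gives PC at 92.10° from the x-axis; with |PC| = 17.8, C = (23.35, -0.03908). ∠PCV = 89.6° gives CV at -177.5° from the x-axis; with |CV| = 29.6, V = (-6.220, -1.330). ∠CVW = 51.6° gives VW at -49.10° from the x-axis; with |VW| = 20.4, W = (7.137, -16.75). ∠VWK = 149.6° gives WK at -18.70° from the x-axis; with |WK| = 27.0, K = (32.71, -25.41). ∠WKQ = 56.0° gives KQ at 105.3° from the x-axis; with |KQ| = 27.1, Q = (25.56, 0.7333). Then cos ∠PQC = QP·QC / (|QP||QC|), giving 65.93°.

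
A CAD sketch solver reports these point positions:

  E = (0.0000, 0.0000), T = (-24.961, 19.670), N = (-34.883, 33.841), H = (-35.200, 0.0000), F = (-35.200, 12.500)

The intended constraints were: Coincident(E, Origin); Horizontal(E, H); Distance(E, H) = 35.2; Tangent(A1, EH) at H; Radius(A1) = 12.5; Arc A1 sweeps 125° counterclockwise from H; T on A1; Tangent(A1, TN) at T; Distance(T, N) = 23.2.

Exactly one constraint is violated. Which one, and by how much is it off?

Distance(T, N) = 23.2 — off by 5.90.

E = (0.00, 0.00) ✓; E.y = 0.00, H.y = 0.00 ✓; |EH| = 35.20 ✓; ∠(FH, HE) = 90.00° ✓; |FH| = 12.50 ✓; bearing(F→T) − bearing(F→H) = 125.0° ✓; |FT| = 12.50 ✓; ∠(FT, TN) = 90.00° ✓; |TN| = 17.30 ✗.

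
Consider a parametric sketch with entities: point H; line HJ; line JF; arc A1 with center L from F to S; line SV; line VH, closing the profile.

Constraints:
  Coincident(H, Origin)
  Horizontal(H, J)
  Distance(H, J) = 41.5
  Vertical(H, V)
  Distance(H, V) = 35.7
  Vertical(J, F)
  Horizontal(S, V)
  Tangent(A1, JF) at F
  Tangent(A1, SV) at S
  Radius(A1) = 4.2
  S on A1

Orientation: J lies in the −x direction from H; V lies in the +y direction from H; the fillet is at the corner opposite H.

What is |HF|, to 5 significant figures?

52.101

H is at the origin; H and J share the same y with |HJ| = 41.5 and J on the −x side, so J = (-41.500, 0.0000). H and V share the same x with |HV| = 35.7 and V on the +y side, so V = (0.0000, 35.700). The virtual corner opposite H is at (-41.500, 35.700). Tangency of A1 to JF means the radius LF is perpendicular to JF and since A1 is tangent to SV there, LS ⟂ SV, with radius 4.2, so the center L sits 4.2 in from both sides at L = (-37.300, 31.500). That places the tangent points at F = (-41.500, 31.500) on JF and S = (-37.300, 35.700) on SV. Then |HF| = |F − H| = 52.101.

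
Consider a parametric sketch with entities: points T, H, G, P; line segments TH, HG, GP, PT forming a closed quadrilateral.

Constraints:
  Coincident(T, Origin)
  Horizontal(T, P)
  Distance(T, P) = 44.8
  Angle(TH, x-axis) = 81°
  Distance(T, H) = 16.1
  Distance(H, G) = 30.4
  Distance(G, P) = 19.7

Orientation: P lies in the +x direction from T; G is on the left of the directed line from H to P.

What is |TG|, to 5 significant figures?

36.476

T is at the origin; T and P share the same y with |TP| = 44.8 and P in +x, so P = (44.8, 0). TH runs at 81.0° with |TH| = 16.1, so H = (2.5186, 15.902). G is determined by |HG| = 30.4 and |GP| = 19.7 together: it lies at the intersection of circle(H, 30.4) and circle(P, 19.7). With |HP| = 45.173, the foot of the radical line on HP is 28.520 from H and the perpendicular offset is √(30.4² − 28.520²) = 10.525. Taking the left-of-HP solution: G = (32.918, 15.713).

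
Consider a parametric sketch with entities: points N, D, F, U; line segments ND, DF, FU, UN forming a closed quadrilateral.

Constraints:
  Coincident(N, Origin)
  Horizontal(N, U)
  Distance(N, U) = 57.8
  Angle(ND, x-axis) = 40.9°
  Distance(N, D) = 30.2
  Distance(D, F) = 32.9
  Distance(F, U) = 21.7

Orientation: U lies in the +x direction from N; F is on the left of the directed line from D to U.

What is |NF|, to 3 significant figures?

59.7

N is at the origin; N and U share the same y with |NU| = 57.8 and U in +x, so U = (57.8, 0). ND runs at 40.9° with |ND| = 30.2, so D = (22.8, 19.8). F is determined by |DF| = 32.9 and |FU| = 21.7 together: it lies at the intersection of circle(D, 32.9) and circle(U, 21.7). With |DU| = 40.2, the foot of the radical line on DU is 27.7 from D and the perpendicular offset is √(32.9² − 27.7²) = 17.8. Taking the left-of-DU solution: F = (55.7, 21.6).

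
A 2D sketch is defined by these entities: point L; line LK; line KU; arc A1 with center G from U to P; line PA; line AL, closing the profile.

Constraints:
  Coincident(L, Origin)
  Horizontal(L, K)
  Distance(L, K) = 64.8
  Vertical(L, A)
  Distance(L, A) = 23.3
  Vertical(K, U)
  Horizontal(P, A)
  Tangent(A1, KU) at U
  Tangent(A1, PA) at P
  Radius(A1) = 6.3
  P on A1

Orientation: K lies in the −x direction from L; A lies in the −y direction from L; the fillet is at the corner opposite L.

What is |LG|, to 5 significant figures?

60.920

L is at the origin; L and K share the same y with |LK| = 64.8 and K on the −x side, so K = (-64.800, 0.0000). L and A share the same x with |LA| = 23.3 and A on the −y side, so A = (0.0000, -23.300). The virtual corner opposite L is at (-64.800, -23.300). The tangent condition forces GU to be normal to KU and since A1 is tangent to PA there, GP ⟂ PA, with radius 6.3, so the center G sits 6.3 in from both sides at G = (-58.500, -17.000). Then |LG| = |G − L| = 60.920.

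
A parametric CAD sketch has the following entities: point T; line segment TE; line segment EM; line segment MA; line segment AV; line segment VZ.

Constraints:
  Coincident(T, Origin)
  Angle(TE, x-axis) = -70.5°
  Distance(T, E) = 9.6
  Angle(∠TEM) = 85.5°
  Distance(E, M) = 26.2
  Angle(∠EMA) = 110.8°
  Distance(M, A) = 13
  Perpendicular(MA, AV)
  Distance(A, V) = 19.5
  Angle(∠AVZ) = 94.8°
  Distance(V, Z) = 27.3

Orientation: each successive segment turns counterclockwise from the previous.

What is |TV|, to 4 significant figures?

15.18

T is at the origin; TE runs at -70.5° with length 9.6, so E = (3.205, -9.049). ∠TEM = 85.5° gives EM at 24.00° from the x-axis; with |EM| = 26.2, M = (27.14, 1.607). ∠EMA = 110.8° gives MA at 93.20° from the x-axis; with |MA| = 13.0, A = (26.41, 14.59). MA ⟂ AV, so AV runs at -176.8°; with |AV| = 19.5, V = (6.944, 13.50). Then |TV| = |V − T| = 15.18.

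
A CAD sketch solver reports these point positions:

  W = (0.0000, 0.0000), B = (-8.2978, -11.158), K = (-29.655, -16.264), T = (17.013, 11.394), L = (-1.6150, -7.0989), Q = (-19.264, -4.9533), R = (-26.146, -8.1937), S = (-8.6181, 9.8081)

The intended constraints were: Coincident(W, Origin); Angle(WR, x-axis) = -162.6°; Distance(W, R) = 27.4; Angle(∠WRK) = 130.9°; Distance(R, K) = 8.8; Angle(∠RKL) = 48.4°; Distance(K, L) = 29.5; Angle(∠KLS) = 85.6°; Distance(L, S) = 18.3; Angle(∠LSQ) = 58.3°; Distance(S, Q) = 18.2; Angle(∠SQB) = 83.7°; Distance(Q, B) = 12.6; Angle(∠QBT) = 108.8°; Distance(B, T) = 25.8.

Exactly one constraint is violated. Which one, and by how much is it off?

Distance(B, T) = 25.8 — off by 8.10.

W = (0.00, 0.00) ✓; WR at -162.6° ✓; |WR| = 27.40 ✓; ∠WRK = 130.9° ✓; |RK| = 8.800 ✓; ∠RKL = 48.40° ✓; |KL| = 29.50 ✓; ∠KLS = 85.60° ✓; |LS| = 18.30 ✓; ∠LSQ = 58.30° ✓; |SQ| = 18.20 ✓; ∠SQB = 83.70° ✓; |QB| = 12.60 ✓; ∠QBT = 108.8° ✓; |BT| = 33.90 ✗.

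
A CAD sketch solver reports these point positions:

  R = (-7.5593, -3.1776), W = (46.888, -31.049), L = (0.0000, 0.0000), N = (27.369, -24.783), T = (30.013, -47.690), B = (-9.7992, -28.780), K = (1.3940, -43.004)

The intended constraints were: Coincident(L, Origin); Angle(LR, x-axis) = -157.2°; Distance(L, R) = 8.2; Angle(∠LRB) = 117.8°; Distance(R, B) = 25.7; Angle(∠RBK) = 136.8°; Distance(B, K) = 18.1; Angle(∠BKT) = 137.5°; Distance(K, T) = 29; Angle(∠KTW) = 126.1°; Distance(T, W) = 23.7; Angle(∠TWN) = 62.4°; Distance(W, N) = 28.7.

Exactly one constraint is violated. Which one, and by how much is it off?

Distance(W, N) = 28.7 — off by 8.20.

L = (0.00, 0.00) ✓; LR at -157.2° ✓; |LR| = 8.200 ✓; ∠LRB = 117.8° ✓; |RB| = 25.70 ✓; ∠RBK = 136.8° ✓; |BK| = 18.10 ✓; ∠BKT = 137.5° ✓; |KT| = 29.00 ✓; ∠KTW = 126.1° ✓; |TW| = 23.70 ✓; ∠TWN = 62.40° ✓; |WN| = 20.50 ✗.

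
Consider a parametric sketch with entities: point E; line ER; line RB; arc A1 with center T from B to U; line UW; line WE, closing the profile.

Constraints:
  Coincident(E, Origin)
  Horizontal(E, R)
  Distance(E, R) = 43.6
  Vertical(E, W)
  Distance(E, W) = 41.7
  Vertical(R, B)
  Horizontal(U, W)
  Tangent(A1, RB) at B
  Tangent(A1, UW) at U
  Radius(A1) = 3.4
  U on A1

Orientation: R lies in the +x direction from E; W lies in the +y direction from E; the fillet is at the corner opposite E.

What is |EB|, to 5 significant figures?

58.033

E is at the origin; ER is horizontal with |ER| = 43.6 and R on the +x side, so R = (43.600, 0.0000). EW is vertical with |EW| = 41.7 and W on the +y side, so W = (0.0000, 41.700). The virtual corner opposite E is at (43.600, 41.700). Tangency of A1 to RB means the radius TB is perpendicular to RB and the tangent condition forces TU to be normal to UW, with radius 3.4, so the center T sits 3.4 in from both sides at T = (40.200, 38.300). That places the tangent points at B = (43.600, 38.300) on RB and U = (40.200, 41.700) on UW. Then |EB| = |B − E| = 58.033.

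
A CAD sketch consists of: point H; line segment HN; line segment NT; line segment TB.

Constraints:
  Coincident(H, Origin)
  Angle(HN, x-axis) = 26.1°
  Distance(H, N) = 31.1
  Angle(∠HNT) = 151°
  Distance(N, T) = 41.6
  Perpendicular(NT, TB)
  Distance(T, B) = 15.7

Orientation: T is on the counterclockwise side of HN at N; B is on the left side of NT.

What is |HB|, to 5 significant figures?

68.803

H is at the origin; HN runs at 26.1° with length 31.1, so N = 31.1·(cos 26.1°, sin 26.1°) = (27.929, 13.682). ∠HNT = 151.0°, so NT runs at 26.1° + (180° − 151.0°) = 55.100° from the x-axis; with |NT| = 41.6, T = N + 41.6·(cos 55.100°, sin 55.100°) = (51.730, 47.800). The perpendicularity gives TB at right angles to NT; with |TB| = 15.7 on the left of NT, B = T + 15.7·(-0.82015, 0.57215) = (38.854, 56.783). Then |HB| = |B − H| = 68.803.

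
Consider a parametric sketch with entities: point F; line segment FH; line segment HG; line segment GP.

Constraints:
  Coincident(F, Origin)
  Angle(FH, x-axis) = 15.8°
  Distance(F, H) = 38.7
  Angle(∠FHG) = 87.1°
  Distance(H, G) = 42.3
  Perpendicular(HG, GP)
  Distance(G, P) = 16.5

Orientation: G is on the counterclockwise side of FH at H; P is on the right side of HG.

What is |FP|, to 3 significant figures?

68.3

F is at the origin; FH runs at 15.8° with length 38.7, so H = 38.7·(cos 15.8°, sin 15.8°) = (37.2, 10.5). ∠FHG = 87.1°, so HG runs at 15.8° + (180° − 87.1°) = 109° from the x-axis; with |HG| = 42.3, G = H + 42.3·(cos 109°, sin 109°) = (23.7, 50.6). The perpendicularity gives GP at right angles to HG; with |GP| = 16.5 on the right of HG, P = G + 16.5·(0.947, 0.321) = (39.3, 55.9). Then |FP| = |P − F| = 68.3.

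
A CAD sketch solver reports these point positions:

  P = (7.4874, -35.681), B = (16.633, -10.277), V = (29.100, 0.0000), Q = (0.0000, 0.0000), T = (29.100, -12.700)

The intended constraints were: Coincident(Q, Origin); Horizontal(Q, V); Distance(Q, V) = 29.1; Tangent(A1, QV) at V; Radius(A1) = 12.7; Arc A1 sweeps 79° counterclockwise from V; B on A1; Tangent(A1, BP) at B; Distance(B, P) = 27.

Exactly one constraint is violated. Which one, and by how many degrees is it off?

Tangent(A1, BP) at B — off by 8.80°.

Q = (0.00, 0.00) ✓; Q.y = 0.00, V.y = 0.00 ✓; |QV| = 29.10 ✓; ∠(TV, VQ) = 90.00° ✓; |TV| = 12.70 ✓; bearing(T→B) − bearing(T→V) = 79.00° ✓; |TB| = 12.70 ✓; ∠(TB, BP) = 98.80° ✗; |BP| = 27.00 ✓.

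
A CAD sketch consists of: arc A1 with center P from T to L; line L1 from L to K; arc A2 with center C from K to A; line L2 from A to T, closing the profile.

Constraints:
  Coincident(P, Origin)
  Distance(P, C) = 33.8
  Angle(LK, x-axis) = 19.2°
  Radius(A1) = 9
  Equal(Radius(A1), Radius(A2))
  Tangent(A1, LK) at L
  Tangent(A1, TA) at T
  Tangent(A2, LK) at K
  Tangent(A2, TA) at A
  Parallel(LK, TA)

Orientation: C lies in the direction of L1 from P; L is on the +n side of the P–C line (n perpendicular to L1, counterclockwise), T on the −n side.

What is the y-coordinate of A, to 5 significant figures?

2.6163

The slot axis is L1's direction at 19.2°, so u = (cos 19.2°, sin 19.2°) = (0.94438, 0.32887) and n = (−sin 19.2°, cos 19.2°) = (-0.32887, 0.94438). P is at the origin and C lies 33.8 along u from P, so C = 33.8·u = (31.920, 11.116). Tangency of A1 to both parallel lines with radius 9.0 puts L and T at P ± 9.0·n: L = (-2.9598, 8.4994), T = (2.9598, -8.4994). Equal radii place K and A the same way about C: K = C + 9.0·n = (28.960, 19.615), A = C − 9.0·n = (34.880, 2.6163). So A.y = 2.6163.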